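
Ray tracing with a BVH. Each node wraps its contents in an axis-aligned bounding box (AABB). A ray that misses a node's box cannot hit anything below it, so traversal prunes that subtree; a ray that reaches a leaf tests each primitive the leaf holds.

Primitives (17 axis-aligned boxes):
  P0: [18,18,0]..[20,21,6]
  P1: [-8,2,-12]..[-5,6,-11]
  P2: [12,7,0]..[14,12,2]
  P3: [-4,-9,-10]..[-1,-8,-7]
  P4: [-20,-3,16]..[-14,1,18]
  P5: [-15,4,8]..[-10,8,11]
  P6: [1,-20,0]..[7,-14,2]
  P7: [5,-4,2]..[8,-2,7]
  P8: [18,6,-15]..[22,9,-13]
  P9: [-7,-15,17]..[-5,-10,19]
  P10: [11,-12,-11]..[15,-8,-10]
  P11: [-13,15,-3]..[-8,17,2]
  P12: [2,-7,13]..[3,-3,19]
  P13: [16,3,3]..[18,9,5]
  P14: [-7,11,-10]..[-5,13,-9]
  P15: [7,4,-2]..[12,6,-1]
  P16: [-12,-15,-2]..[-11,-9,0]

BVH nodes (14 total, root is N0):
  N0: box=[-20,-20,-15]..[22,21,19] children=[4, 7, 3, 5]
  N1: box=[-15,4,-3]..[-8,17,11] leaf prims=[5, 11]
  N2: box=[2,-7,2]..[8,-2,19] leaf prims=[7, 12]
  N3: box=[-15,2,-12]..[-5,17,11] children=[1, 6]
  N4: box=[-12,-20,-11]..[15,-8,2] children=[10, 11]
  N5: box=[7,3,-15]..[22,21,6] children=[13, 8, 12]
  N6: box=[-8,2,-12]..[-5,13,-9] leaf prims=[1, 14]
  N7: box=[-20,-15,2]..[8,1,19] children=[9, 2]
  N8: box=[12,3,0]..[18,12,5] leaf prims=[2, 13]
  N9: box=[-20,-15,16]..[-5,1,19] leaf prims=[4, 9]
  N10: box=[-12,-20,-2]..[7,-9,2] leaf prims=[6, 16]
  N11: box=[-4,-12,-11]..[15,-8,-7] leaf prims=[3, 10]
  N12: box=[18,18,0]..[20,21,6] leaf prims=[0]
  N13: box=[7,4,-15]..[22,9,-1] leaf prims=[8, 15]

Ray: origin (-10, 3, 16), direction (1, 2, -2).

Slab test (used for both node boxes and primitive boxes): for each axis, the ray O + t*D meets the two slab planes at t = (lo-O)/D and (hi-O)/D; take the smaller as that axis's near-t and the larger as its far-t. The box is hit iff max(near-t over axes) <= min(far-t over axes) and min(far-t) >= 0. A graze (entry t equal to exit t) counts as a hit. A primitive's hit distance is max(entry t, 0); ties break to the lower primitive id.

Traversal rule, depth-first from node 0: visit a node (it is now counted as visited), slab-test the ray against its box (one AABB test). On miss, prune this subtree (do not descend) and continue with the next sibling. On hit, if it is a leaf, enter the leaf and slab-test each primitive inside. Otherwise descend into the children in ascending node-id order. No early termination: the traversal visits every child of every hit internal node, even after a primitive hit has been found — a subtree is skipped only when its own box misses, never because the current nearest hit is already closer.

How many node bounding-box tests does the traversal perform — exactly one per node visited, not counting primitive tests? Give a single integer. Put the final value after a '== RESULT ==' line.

Trace the traversal:
N0 x:[-10,32] y:[-23/2,9] z:[-3/2,31/2] -> hit [-3/2,9], descend [3, 4, 5, 7]
  N3 x:[-5,5] y:[-1/2,7] z:[5/2,14] -> hit [5/2,5], descend [1, 6]
    N1 x:[-5,2] y:[1/2,7] z:[5/2,19/2] -> miss, prune
    N6 x:[2,5] y:[-1/2,5] z:[25/2,14] -> miss, prune
  N4 x:[-2,25] y:[-23/2,-11/2] z:[7,27/2] -> miss, prune
  N5 x:[17,32] y:[0,9] z:[5,31/2] -> miss, prune
  N7 x:[-10,18] y:[-9,-1] z:[-3/2,7] -> miss, prune

order=[0, 3, 1, 6, 4, 5, 7]  |boxes|=7  |leaves|=0  hit=miss

== RESULT ==
7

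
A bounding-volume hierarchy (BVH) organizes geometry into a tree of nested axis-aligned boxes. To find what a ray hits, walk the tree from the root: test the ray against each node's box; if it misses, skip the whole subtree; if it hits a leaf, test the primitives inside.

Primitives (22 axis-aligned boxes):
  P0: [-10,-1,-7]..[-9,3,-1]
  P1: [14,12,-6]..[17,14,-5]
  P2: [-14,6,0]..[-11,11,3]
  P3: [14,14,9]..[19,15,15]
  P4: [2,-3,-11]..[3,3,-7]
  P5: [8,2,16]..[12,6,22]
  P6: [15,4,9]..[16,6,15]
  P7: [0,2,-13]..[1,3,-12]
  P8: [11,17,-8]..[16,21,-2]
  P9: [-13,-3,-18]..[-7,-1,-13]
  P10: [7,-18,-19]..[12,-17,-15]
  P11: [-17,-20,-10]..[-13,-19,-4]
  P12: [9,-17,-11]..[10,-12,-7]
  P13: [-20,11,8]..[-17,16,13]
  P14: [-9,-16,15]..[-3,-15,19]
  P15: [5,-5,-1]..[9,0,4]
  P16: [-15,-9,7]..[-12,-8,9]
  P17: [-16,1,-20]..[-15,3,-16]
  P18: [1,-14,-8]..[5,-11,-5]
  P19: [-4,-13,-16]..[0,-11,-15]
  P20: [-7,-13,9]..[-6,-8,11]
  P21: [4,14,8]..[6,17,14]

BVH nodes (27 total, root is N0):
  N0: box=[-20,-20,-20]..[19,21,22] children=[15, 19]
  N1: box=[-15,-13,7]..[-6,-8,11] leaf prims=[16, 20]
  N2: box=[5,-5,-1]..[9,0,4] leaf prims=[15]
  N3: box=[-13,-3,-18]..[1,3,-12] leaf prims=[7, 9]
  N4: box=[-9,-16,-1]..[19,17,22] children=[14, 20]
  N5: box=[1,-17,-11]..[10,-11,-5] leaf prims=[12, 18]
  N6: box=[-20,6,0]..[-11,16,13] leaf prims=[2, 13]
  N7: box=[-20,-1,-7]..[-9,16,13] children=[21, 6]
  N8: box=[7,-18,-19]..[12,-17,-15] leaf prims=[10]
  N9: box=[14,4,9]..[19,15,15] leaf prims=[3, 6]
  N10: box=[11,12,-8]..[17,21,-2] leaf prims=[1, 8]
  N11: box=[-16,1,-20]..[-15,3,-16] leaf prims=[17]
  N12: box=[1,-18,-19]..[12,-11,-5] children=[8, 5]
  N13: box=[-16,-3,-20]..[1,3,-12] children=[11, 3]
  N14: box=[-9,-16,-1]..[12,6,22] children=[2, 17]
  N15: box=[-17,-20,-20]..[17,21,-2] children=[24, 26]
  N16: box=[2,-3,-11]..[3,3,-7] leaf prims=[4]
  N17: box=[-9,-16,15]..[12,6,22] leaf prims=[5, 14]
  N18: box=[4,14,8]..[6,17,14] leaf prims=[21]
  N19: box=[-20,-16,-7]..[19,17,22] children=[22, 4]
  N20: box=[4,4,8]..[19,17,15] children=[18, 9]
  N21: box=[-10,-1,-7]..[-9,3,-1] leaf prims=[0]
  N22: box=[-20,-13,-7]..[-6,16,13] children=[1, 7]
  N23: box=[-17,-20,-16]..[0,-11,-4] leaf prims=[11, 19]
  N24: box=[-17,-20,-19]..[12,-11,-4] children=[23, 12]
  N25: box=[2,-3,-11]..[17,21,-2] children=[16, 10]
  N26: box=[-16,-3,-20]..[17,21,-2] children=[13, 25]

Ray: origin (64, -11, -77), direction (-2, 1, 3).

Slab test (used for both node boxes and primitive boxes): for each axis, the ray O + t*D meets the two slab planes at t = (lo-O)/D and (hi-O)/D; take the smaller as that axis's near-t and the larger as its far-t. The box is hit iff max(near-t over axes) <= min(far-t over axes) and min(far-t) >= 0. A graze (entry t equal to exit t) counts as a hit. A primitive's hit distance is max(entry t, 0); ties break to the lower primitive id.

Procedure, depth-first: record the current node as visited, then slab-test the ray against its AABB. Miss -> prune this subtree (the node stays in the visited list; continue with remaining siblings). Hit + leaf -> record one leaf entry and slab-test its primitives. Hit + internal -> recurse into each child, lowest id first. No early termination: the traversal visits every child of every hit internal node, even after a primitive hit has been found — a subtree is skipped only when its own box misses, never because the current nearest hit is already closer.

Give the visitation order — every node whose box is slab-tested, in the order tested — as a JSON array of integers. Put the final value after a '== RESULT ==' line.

Traverse from the root:
N0 x:[45/2,42] y:[-9,32] z:[19,33] -> hit [45/2,32], descend [15, 19]
  N15 x:[47/2,81/2] y:[-9,32] z:[19,25] -> hit [47/2,25], descend [24, 26]
    N24 x:[26,81/2] y:[-9,0] z:[58/3,73/3] -> miss, prune
    N26 x:[47/2,40] y:[8,32] z:[19,25] -> hit [47/2,25], descend [13, 25]
      N13 x:[63/2,40] y:[8,14] z:[19,65/3] -> miss, prune
      N25 x:[47/2,31] y:[8,32] z:[22,25] -> hit [47/2,25], descend [10, 16]
        N10 x:[47/2,53/2] y:[23,32] z:[23,25] -> hit [47/2,25] leaf, test {P1@t=71/3, P8(miss)}
        N16 x:[61/2,31] y:[8,14] z:[22,70/3] -> miss, prune
  N19 x:[45/2,42] y:[-5,28] z:[70/3,33] -> hit [70/3,28], descend [4, 22]
    N4 x:[45/2,73/2] y:[-5,28] z:[76/3,33] -> hit [76/3,28], descend [14, 20]
      N14 x:[26,73/2] y:[-5,17] z:[76/3,33] -> miss, prune
      N20 x:[45/2,30] y:[15,28] z:[85/3,92/3] -> miss, prune
    N22 x:[35,42] y:[-2,27] z:[70/3,30] -> miss, prune

13 AABB tests over nodes [0, 15, 24, 26, 13, 25, 10, 16, 19, 4, 14, 20, 22]; 1 leaf entered; closest P1.

== RESULT ==
[0, 15, 24, 26, 13, 25, 10, 16, 19, 4, 14, 20, 22]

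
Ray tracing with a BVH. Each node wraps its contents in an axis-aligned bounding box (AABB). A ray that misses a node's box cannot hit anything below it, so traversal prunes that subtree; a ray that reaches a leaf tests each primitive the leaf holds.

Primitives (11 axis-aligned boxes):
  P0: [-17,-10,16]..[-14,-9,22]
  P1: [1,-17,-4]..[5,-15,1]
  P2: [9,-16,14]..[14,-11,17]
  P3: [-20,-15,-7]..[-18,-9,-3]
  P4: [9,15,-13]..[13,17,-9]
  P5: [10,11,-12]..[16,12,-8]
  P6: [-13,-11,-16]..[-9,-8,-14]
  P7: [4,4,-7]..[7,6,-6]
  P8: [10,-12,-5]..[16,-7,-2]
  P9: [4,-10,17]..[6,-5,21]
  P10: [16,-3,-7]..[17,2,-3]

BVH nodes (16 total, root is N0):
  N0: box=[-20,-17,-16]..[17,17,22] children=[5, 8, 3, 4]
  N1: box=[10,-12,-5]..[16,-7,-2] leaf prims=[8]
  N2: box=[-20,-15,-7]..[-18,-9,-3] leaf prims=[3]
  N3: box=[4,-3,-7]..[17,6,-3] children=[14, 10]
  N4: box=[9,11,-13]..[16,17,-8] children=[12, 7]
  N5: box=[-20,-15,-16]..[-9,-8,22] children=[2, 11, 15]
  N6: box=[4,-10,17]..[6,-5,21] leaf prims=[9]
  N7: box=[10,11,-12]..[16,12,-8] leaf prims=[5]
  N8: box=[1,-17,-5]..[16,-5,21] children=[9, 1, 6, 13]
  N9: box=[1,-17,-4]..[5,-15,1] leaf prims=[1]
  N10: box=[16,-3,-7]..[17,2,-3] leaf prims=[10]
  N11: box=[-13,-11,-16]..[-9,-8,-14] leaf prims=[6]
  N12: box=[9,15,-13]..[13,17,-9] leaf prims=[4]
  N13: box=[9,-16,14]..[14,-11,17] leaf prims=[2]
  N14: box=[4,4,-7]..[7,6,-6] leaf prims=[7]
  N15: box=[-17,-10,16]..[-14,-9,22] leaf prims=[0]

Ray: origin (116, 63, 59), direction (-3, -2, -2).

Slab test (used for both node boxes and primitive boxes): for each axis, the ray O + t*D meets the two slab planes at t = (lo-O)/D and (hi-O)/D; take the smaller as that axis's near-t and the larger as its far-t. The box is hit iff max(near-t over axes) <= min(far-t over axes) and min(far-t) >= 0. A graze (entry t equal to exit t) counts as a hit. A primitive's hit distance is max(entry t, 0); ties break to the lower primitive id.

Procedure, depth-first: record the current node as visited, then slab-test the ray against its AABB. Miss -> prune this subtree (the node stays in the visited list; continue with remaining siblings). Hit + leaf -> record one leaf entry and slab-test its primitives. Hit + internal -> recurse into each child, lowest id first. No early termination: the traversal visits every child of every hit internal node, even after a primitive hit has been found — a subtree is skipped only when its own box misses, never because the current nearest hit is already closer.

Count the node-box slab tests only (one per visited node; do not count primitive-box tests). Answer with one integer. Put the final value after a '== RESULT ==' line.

Trace the traversal:
N0 x:[33,136/3] y:[23,40] z:[37/2,75/2] -> hit [33,75/2], descend [3, 4, 5, 8]
  N3 x:[33,112/3] y:[57/2,33] z:[31,33] -> hit [33,33], descend [10, 14]
    N10 x:[33,100/3] y:[61/2,33] z:[31,33] -> hit [33,33] leaf, test {P10@t=33}
    N14 x:[109/3,112/3] y:[57/2,59/2] z:[65/2,33] -> miss, prune
  N4 x:[100/3,107/3] y:[23,26] z:[67/2,36] -> miss, prune
  N5 x:[125/3,136/3] y:[71/2,39] z:[37/2,75/2] -> miss, prune
  N8 x:[100/3,115/3] y:[34,40] z:[19,32] -> miss, prune

Visited [0, 3, 10, 14, 4, 5, 8]. Tests: 7 box, 1 leaf. Nearest: P10.

== RESULT ==
7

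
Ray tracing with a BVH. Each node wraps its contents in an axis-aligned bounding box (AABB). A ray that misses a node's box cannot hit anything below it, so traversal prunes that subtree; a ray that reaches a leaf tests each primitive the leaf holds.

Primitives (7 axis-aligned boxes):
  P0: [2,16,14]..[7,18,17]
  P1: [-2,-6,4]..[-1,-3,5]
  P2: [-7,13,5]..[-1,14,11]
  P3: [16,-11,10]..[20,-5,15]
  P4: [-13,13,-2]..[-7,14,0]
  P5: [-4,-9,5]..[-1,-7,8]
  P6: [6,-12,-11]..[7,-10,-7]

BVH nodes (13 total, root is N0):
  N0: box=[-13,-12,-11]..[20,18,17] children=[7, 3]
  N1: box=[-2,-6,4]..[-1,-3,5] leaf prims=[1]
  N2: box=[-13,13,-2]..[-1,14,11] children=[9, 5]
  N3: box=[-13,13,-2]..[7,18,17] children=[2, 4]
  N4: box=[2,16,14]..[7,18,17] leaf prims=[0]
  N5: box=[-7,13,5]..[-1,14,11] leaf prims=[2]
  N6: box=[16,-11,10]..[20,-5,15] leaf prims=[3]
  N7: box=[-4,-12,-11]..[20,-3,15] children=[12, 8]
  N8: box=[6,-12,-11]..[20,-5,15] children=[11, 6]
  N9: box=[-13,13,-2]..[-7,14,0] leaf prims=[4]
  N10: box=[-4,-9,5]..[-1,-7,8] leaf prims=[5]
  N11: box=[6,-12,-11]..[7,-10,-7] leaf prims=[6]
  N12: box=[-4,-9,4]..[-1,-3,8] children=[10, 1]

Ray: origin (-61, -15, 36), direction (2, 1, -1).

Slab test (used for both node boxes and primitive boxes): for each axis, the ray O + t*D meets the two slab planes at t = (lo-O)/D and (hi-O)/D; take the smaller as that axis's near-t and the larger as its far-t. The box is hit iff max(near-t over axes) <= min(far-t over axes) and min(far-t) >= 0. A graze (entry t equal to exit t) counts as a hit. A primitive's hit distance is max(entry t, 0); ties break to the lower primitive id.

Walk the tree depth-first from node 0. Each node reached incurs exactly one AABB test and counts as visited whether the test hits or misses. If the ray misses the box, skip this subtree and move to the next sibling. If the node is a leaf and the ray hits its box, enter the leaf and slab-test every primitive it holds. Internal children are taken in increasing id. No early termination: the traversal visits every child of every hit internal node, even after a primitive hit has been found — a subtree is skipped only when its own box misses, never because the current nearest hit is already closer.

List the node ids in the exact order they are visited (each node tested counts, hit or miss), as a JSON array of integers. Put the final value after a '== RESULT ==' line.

Traverse from the root:
N0 x:[24,81/2] y:[3,33] z:[19,47] -> hit [24,33], descend [3, 7]
  N3 x:[24,34] y:[28,33] z:[19,38] -> hit [28,33], descend [2, 4]
    N2 x:[24,30] y:[28,29] z:[25,38] -> hit [28,29], descend [5, 9]
      N5 x:[27,30] y:[28,29] z:[25,31] -> hit [28,29] leaf, test {P2@t=28}
      N9 x:[24,27] y:[28,29] z:[36,38] -> miss, prune
    N4 x:[63/2,34] y:[31,33] z:[19,22] -> miss, prune
  N7 x:[57/2,81/2] y:[3,12] z:[21,47] -> miss, prune

Visited [0, 3, 2, 5, 9, 4, 7]. Tests: 7 box, 1 leaf. Nearest: P2.

== RESULT ==
[0, 3, 2, 5, 9, 4, 7]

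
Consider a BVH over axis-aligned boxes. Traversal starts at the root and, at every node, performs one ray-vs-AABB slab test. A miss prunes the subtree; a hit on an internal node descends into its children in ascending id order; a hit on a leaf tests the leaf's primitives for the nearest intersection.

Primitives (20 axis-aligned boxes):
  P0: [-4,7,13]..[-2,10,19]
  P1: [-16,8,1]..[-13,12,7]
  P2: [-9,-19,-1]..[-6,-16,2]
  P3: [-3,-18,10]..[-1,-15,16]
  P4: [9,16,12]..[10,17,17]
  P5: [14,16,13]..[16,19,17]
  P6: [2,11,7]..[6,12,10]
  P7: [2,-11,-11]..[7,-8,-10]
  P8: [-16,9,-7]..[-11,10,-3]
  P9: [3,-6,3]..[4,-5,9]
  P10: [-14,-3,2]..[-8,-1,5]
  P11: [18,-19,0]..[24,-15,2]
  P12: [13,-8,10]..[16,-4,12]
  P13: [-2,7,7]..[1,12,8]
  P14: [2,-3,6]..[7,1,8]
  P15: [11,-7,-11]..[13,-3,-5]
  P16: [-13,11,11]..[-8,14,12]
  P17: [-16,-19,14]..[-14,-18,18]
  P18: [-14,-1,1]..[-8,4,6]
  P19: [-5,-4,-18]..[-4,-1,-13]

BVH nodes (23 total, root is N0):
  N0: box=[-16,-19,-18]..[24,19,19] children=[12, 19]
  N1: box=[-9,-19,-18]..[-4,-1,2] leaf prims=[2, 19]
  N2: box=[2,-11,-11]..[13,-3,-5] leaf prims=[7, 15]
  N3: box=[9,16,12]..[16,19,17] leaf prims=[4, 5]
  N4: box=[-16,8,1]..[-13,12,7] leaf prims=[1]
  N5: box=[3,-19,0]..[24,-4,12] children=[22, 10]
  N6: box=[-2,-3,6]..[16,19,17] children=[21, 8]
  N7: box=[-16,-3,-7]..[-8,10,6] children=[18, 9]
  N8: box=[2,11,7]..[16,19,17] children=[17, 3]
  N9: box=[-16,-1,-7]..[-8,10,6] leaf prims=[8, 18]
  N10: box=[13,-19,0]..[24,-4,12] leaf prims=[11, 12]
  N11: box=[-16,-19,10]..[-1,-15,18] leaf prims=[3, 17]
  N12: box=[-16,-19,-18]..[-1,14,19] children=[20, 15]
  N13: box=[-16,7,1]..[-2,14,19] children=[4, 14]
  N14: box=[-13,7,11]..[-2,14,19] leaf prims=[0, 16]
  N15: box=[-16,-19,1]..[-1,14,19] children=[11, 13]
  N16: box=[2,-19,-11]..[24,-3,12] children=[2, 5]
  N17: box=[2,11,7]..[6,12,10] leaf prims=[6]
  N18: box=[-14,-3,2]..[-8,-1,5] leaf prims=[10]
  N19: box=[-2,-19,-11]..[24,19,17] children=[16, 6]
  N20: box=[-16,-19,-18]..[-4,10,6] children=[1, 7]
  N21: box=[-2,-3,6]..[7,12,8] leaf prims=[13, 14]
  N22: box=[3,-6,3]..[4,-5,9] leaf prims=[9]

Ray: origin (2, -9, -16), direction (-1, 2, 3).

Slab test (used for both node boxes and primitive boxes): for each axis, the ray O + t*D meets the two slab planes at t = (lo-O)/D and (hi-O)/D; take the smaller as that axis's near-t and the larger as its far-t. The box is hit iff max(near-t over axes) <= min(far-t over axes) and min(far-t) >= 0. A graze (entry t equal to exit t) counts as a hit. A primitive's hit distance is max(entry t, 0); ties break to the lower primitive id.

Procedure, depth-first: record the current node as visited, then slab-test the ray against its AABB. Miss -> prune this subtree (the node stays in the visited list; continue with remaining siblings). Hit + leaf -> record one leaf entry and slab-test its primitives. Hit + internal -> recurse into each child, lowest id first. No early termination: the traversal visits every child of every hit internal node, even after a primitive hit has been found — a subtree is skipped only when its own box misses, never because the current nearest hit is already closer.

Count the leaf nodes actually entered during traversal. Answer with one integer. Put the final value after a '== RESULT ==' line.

Traverse from the root:
N0 x:[-22,18] y:[-5,14] z:[-2/3,35/3] -> hit [-2/3,35/3], descend [12, 19]
  N12 x:[3,18] y:[-5,23/2] z:[-2/3,35/3] -> hit [3,23/2], descend [15, 20]
    N15 x:[3,18] y:[-5,23/2] z:[17/3,35/3] -> hit [17/3,23/2], descend [11, 13]
      N11 x:[3,18] y:[-5,-3] z:[26/3,34/3] -> miss, prune
      N13 x:[4,18] y:[8,23/2] z:[17/3,35/3] -> hit [8,23/2], descend [4, 14]
        N4 x:[15,18] y:[17/2,21/2] z:[17/3,23/3] -> miss, prune
        N14 x:[4,15] y:[8,23/2] z:[9,35/3] -> hit [9,23/2] leaf, test {P0(miss), P16(miss)}
    N20 x:[6,18] y:[-5,19/2] z:[-2/3,22/3] -> hit [6,22/3], descend [1, 7]
      N1 x:[6,11] y:[-5,4] z:[-2/3,6] -> miss, prune
      N7 x:[10,18] y:[3,19/2] z:[3,22/3] -> miss, prune
  N19 x:[-22,4] y:[-5,14] z:[5/3,11] -> hit [5/3,4], descend [6, 16]
    N6 x:[-14,4] y:[3,14] z:[22/3,11] -> miss, prune
    N16 x:[-22,0] y:[-5,3] z:[5/3,28/3] -> miss, prune

order=[0, 12, 15, 11, 13, 4, 14, 20, 1, 7, 19, 6, 16]  |boxes|=13  |leaves|=1  hit=miss

== RESULT ==
1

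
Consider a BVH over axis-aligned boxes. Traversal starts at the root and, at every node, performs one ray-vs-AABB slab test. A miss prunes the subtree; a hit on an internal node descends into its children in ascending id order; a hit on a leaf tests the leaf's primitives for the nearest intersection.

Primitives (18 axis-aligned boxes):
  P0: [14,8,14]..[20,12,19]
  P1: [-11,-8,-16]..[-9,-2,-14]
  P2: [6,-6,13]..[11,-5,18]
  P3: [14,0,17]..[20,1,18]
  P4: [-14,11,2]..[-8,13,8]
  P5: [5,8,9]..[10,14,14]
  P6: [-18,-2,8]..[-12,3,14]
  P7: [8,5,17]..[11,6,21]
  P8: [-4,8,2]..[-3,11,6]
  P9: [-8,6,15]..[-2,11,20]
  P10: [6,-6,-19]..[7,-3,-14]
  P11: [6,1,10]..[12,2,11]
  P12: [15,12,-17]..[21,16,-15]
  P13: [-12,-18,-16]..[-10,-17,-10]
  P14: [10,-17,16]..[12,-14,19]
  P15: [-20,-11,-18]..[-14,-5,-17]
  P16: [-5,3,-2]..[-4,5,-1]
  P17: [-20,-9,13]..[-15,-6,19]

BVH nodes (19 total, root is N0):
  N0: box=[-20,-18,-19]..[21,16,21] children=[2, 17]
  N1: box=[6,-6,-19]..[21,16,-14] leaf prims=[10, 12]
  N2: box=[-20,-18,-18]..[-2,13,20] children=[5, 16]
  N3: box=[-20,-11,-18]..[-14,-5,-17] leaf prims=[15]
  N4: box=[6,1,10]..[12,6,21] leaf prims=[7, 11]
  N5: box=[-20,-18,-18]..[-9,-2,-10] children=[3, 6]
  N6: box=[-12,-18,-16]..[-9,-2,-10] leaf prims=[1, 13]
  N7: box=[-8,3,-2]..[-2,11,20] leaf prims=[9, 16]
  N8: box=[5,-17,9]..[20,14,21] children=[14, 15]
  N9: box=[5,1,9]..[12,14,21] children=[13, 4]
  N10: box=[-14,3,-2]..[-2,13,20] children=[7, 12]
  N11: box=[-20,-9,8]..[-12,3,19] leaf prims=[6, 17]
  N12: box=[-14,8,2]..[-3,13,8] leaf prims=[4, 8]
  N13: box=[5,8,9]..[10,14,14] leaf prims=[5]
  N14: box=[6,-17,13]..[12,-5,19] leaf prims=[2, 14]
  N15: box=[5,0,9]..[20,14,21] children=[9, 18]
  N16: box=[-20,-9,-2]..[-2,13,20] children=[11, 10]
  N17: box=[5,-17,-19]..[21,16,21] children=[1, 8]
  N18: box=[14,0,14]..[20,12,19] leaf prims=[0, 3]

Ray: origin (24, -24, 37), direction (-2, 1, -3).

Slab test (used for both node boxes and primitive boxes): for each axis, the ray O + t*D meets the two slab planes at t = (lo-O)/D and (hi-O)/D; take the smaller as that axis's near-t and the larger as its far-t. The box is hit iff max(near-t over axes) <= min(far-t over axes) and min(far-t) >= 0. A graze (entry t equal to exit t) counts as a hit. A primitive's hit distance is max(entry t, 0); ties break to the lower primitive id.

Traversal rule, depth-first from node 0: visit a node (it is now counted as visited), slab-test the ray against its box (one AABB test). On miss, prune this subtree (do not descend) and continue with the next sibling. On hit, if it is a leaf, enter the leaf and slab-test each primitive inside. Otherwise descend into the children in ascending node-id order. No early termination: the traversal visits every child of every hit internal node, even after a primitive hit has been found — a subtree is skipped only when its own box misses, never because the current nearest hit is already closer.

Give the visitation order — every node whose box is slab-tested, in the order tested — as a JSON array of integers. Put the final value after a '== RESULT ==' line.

Walk:
N0 x:[3/2,22] y:[6,40] z:[16/3,56/3] -> hit [6,56/3], descend [2, 17]
  N2 x:[13,22] y:[6,37] z:[17/3,55/3] -> hit [13,55/3], descend [5, 16]
    N5 x:[33/2,22] y:[6,22] z:[47/3,55/3] -> hit [33/2,55/3], descend [3, 6]
      N3 x:[19,22] y:[13,19] z:[18,55/3] -> miss, prune
      N6 x:[33/2,18] y:[6,22] z:[47/3,53/3] -> hit [33/2,53/3] leaf, test {P1@t=17, P13(miss)}
    N16 x:[13,22] y:[15,37] z:[17/3,13] -> miss, prune
  N17 x:[3/2,19/2] y:[7,40] z:[16/3,56/3] -> hit [7,19/2], descend [1, 8]
    N1 x:[3/2,9] y:[18,40] z:[17,56/3] -> miss, prune
    N8 x:[2,19/2] y:[7,38] z:[16/3,28/3] -> hit [7,28/3], descend [14, 15]
      N14 x:[6,9] y:[7,19] z:[6,8] -> hit [7,8] leaf, test {P2(miss), P14@t=7}
      N15 x:[2,19/2] y:[24,38] z:[16/3,28/3] -> miss, prune

Visited [0, 2, 5, 3, 6, 16, 17, 1, 8, 14, 15]. Tests: 11 box, 2 leaf. Nearest: P14.

== RESULT ==
[0, 2, 5, 3, 6, 16, 17, 1, 8, 14, 15]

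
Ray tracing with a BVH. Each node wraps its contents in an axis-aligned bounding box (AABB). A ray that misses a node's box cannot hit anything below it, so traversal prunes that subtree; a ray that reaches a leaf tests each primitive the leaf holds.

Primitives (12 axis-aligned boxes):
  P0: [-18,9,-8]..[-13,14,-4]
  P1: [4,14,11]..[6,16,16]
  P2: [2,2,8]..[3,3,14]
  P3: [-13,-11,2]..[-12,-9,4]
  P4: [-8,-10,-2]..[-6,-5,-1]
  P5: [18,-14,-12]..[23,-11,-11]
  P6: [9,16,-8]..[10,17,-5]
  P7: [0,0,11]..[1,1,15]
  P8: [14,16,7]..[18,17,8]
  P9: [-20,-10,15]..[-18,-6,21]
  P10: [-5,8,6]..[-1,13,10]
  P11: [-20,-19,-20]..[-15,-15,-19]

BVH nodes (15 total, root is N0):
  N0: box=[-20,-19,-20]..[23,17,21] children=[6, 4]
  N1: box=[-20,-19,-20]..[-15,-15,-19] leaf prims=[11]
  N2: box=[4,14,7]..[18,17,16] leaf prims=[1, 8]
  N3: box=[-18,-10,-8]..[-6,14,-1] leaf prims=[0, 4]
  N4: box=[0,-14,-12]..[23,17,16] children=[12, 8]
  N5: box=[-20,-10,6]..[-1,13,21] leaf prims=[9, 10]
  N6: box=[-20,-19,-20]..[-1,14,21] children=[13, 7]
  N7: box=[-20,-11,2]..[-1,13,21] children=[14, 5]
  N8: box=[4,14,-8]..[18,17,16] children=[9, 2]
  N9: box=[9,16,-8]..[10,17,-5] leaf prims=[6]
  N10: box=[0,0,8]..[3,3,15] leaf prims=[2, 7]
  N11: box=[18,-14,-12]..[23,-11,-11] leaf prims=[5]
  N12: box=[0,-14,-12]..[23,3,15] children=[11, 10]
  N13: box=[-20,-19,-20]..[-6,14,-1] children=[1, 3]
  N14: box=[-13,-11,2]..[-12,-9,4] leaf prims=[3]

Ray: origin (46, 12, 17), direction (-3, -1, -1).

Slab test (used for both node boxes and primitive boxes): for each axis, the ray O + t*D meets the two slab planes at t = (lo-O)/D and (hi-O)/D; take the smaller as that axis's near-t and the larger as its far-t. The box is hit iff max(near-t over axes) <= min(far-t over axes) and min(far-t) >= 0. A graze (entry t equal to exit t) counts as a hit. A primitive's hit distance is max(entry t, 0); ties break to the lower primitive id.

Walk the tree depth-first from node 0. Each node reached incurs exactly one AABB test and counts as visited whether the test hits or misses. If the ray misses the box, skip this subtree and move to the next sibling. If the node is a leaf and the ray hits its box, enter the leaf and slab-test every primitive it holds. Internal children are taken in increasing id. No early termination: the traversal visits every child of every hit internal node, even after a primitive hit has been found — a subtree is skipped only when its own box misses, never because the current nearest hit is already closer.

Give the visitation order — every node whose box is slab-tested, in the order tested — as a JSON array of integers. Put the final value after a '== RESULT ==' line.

Traverse from the root:
N0 x:[23/3,22] y:[-5,31] z:[-4,37] -> hit [23/3,22], descend [4, 6]
  N4 x:[23/3,46/3] y:[-5,26] z:[1,29] -> hit [23/3,46/3], descend [8, 12]
    N8 x:[28/3,14] y:[-5,-2] z:[1,25] -> miss, prune
    N12 x:[23/3,46/3] y:[9,26] z:[2,29] -> hit [9,46/3], descend [10, 11]
      N10 x:[43/3,46/3] y:[9,12] z:[2,9] -> miss, prune
      N11 x:[23/3,28/3] y:[23,26] z:[28,29] -> miss, prune
  N6 x:[47/3,22] y:[-2,31] z:[-4,37] -> hit [47/3,22], descend [7, 13]
    N7 x:[47/3,22] y:[-1,23] z:[-4,15] -> miss, prune
    N13 x:[52/3,22] y:[-2,31] z:[18,37] -> hit [18,22], descend [1, 3]
      N1 x:[61/3,22] y:[27,31] z:[36,37] -> miss, prune
      N3 x:[52/3,64/3] y:[-2,22] z:[18,25] -> hit [18,64/3] leaf, test {P0(miss), P4@t=18}

Visited [0, 4, 8, 12, 10, 11, 6, 7, 13, 1, 3]. Tests: 11 box, 1 leaf. Nearest: P4.

== RESULT ==
[0, 4, 8, 12, 10, 11, 6, 7, 13, 1, 3]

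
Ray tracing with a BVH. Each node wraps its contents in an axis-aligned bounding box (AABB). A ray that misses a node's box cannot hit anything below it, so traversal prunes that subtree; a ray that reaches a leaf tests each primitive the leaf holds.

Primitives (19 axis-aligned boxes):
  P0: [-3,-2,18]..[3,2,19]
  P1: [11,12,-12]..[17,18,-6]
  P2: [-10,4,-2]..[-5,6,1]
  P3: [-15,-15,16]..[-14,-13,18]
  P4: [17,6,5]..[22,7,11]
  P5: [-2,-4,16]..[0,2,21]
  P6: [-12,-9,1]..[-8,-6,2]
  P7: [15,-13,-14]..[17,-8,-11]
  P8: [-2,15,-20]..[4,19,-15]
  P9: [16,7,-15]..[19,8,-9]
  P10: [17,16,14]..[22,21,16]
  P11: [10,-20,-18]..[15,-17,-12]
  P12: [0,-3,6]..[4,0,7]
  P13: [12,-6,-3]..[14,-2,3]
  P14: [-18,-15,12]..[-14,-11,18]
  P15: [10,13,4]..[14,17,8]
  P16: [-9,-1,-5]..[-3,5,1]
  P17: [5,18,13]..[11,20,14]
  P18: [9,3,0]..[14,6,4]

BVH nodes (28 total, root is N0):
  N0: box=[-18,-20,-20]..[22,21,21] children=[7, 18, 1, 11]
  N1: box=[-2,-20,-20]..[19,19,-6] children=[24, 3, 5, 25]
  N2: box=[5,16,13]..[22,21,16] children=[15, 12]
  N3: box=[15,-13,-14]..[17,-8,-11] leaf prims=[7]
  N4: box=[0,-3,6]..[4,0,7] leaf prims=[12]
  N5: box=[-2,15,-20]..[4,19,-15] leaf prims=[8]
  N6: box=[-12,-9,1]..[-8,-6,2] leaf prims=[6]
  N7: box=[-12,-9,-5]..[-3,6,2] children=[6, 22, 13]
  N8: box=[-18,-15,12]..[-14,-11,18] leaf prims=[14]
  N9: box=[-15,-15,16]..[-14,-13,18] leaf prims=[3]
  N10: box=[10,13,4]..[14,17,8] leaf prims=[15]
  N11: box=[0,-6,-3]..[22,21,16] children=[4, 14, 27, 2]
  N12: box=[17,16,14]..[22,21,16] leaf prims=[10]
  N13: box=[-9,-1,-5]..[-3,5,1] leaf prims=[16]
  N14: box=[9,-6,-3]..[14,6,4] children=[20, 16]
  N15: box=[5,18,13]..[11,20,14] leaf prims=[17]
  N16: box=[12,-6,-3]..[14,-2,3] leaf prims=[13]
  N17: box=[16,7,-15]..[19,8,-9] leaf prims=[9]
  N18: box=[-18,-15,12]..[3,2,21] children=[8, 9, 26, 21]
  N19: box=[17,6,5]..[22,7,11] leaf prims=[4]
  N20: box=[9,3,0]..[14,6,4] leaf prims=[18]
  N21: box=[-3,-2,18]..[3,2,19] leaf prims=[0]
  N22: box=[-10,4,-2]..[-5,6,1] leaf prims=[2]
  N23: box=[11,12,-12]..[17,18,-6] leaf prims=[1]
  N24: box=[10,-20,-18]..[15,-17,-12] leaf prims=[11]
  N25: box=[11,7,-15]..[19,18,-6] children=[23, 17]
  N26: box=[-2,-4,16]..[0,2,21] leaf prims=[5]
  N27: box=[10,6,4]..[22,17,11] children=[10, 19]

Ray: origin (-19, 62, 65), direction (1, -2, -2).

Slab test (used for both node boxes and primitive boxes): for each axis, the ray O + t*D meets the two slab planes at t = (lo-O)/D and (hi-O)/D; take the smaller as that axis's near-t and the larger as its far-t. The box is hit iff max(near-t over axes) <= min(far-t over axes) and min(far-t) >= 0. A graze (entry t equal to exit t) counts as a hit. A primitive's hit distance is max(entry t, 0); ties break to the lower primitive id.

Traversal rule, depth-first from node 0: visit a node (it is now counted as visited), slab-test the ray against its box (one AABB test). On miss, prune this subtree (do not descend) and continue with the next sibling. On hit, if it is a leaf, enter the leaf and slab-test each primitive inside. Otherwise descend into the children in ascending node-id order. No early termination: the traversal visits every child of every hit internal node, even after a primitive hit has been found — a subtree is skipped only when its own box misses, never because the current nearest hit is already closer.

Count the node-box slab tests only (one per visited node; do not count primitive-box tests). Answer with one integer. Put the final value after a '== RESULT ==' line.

Traverse from the root:
N0 x:[1,41] y:[41/2,41] z:[22,85/2] -> hit [22,41], descend [1, 7, 11, 18]
  N1 x:[17,38] y:[43/2,41] z:[71/2,85/2] -> hit [71/2,38], descend [3, 5, 24, 25]
    N3 x:[34,36] y:[35,75/2] z:[38,79/2] -> miss, prune
    N5 x:[17,23] y:[43/2,47/2] z:[40,85/2] -> miss, prune
    N24 x:[29,34] y:[79/2,41] z:[77/2,83/2] -> miss, prune
    N25 x:[30,38] y:[22,55/2] z:[71/2,40] -> miss, prune
  N7 x:[7,16] y:[28,71/2] z:[63/2,35] -> miss, prune
  N11 x:[19,41] y:[41/2,34] z:[49/2,34] -> hit [49/2,34], descend [2, 4, 14, 27]
    N2 x:[24,41] y:[41/2,23] z:[49/2,26] -> miss, prune
    N4 x:[19,23] y:[31,65/2] z:[29,59/2] -> miss, prune
    N14 x:[28,33] y:[28,34] z:[61/2,34] -> hit [61/2,33], descend [16, 20]
      N16 x:[31,33] y:[32,34] z:[31,34] -> hit [32,33] leaf, test {P13@t=32}
      N20 x:[28,33] y:[28,59/2] z:[61/2,65/2] -> miss, prune
    N27 x:[29,41] y:[45/2,28] z:[27,61/2] -> miss, prune
  N18 x:[1,22] y:[30,77/2] z:[22,53/2] -> miss, prune

order=[0, 1, 3, 5, 24, 25, 7, 11, 2, 4, 14, 16, 20, 27, 18]  |boxes|=15  |leaves|=1  hit=P13

== RESULT ==
15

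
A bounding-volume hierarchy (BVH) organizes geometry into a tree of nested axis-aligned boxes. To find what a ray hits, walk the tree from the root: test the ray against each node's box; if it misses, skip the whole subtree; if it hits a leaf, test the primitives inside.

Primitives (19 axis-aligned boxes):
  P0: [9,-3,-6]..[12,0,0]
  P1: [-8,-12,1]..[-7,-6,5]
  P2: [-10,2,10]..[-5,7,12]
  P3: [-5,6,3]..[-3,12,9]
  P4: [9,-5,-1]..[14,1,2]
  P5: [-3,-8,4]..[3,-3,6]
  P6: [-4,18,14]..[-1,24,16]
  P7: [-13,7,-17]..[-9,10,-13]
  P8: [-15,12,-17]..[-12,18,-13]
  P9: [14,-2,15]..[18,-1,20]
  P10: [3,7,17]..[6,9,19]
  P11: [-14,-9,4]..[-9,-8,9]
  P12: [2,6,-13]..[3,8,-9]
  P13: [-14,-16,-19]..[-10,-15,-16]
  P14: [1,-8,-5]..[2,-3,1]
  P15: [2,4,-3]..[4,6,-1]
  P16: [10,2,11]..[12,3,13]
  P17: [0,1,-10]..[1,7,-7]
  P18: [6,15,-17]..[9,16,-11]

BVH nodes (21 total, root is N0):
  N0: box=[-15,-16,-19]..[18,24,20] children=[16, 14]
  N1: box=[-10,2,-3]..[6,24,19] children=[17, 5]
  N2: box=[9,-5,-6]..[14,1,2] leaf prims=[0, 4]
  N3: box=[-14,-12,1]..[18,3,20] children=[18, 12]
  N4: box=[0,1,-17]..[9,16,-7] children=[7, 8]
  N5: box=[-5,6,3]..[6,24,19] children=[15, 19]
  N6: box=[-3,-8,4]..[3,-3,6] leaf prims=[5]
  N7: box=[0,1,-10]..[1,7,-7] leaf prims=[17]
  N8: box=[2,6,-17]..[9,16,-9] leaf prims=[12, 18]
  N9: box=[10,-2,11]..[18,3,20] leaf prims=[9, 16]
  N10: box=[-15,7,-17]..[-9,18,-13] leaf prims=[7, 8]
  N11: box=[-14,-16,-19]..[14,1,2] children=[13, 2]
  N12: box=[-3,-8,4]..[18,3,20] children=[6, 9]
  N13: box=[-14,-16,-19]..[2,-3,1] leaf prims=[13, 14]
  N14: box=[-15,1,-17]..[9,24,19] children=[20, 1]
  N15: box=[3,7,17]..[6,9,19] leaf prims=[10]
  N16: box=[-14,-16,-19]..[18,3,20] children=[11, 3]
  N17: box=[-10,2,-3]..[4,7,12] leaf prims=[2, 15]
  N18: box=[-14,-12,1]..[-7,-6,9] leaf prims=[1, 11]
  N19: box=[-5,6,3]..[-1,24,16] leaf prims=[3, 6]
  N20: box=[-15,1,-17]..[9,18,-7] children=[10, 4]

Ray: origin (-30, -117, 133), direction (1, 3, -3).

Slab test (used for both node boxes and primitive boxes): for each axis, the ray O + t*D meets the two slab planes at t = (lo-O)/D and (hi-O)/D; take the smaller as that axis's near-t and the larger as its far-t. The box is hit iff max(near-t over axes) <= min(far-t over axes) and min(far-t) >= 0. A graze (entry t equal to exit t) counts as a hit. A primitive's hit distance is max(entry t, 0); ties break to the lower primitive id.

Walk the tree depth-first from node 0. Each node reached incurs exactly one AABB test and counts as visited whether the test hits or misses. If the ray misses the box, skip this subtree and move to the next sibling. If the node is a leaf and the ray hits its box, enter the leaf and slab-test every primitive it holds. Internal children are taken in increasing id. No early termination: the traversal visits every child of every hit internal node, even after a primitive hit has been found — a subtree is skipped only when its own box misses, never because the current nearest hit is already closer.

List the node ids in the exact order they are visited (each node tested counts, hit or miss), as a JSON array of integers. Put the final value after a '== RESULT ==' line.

Trace the traversal:
N0 x:[15,48] y:[101/3,47] z:[113/3,152/3] -> hit [113/3,47], descend [14, 16]
  N14 x:[15,39] y:[118/3,47] z:[38,50] -> miss, prune
  N16 x:[16,48] y:[101/3,40] z:[113/3,152/3] -> hit [113/3,40], descend [3, 11]
    N3 x:[16,48] y:[35,40] z:[113/3,44] -> hit [113/3,40], descend [12, 18]
      N12 x:[27,48] y:[109/3,40] z:[113/3,43] -> hit [113/3,40], descend [6, 9]
        N6 x:[27,33] y:[109/3,38] z:[127/3,43] -> miss, prune
        N9 x:[40,48] y:[115/3,40] z:[113/3,122/3] -> hit [40,40] leaf, test {P9(miss), P16@t=40}
      N18 x:[16,23] y:[35,37] z:[124/3,44] -> miss, prune
    N11 x:[16,44] y:[101/3,118/3] z:[131/3,152/3] -> miss, prune

9 AABB tests over nodes [0, 14, 16, 3, 12, 6, 9, 18, 11]; 1 leaf entered; closest P16.

== RESULT ==
[0, 14, 16, 3, 12, 6, 9, 18, 11]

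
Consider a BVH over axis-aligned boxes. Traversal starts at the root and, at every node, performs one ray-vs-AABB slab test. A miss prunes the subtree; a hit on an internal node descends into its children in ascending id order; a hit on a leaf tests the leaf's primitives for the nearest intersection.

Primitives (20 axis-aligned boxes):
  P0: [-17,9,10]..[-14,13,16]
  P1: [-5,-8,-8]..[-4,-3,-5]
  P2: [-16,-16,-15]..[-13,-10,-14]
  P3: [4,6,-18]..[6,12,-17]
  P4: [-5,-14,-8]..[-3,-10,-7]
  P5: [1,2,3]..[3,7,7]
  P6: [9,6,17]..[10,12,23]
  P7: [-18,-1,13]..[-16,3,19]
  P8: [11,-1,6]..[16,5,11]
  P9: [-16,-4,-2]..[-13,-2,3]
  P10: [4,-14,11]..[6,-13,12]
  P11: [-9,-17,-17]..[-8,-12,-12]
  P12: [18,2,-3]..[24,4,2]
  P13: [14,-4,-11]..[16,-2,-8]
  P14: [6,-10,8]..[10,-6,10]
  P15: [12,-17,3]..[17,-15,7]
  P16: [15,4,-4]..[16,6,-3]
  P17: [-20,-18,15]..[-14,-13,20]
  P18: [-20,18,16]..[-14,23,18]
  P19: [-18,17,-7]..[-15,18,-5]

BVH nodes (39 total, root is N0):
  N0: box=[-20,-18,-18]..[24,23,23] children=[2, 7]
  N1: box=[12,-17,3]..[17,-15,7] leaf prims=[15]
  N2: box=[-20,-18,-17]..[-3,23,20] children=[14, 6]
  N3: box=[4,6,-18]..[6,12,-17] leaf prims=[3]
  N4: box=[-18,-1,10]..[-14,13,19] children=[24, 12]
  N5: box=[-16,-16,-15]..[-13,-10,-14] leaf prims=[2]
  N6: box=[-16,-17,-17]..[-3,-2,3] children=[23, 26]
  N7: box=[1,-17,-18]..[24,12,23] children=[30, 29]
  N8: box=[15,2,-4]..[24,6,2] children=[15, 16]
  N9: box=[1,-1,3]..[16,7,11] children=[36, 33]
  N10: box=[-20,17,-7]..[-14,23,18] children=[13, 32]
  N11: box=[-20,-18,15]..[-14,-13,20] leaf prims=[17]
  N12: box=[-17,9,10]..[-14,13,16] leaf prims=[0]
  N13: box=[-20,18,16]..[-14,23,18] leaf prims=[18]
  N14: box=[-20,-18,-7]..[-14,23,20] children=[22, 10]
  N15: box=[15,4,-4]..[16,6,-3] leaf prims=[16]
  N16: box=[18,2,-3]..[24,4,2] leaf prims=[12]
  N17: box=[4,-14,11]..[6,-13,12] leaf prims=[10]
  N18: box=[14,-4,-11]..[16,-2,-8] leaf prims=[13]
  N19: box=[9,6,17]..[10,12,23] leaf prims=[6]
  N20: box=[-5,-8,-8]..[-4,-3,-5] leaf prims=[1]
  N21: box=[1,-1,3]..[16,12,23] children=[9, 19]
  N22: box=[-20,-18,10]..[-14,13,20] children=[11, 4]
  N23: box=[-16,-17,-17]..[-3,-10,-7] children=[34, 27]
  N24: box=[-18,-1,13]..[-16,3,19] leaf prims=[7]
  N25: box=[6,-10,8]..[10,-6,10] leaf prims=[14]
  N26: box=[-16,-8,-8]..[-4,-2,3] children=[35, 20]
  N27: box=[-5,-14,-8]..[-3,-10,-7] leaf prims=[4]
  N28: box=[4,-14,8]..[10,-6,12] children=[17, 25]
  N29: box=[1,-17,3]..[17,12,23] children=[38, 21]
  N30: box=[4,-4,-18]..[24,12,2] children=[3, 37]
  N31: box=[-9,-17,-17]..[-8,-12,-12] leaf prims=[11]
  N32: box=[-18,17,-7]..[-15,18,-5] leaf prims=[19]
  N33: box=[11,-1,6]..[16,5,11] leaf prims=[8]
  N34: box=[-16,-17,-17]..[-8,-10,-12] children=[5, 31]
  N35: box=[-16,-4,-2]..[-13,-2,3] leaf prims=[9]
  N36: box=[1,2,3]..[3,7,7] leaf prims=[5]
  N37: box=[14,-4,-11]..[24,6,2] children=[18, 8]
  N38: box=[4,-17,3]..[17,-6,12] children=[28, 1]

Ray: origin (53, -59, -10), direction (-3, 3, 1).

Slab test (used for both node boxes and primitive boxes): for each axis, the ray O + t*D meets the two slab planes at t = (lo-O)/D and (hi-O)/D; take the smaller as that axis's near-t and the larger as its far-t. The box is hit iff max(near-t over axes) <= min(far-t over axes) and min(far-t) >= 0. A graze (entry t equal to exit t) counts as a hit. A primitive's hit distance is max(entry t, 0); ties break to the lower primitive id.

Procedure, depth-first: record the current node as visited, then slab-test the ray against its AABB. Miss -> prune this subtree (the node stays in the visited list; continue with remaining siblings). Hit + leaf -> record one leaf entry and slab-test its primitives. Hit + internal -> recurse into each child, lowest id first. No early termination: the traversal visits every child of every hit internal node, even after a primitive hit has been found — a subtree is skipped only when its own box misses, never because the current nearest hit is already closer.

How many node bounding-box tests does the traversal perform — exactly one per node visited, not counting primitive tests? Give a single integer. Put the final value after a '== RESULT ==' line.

Trace the traversal:
N0 x:[29/3,73/3] y:[41/3,82/3] z:[-8,33] -> hit [41/3,73/3], descend [2, 7]
  N2 x:[56/3,73/3] y:[41/3,82/3] z:[-7,30] -> hit [56/3,73/3], descend [6, 14]
    N6 x:[56/3,23] y:[14,19] z:[-7,13] -> miss, prune
    N14 x:[67/3,73/3] y:[41/3,82/3] z:[3,30] -> hit [67/3,73/3], descend [10, 22]
      N10 x:[67/3,73/3] y:[76/3,82/3] z:[3,28] -> miss, prune
      N22 x:[67/3,73/3] y:[41/3,24] z:[20,30] -> hit [67/3,24], descend [4, 11]
        N4 x:[67/3,71/3] y:[58/3,24] z:[20,29] -> hit [67/3,71/3], descend [12, 24]
          N12 x:[67/3,70/3] y:[68/3,24] z:[20,26] -> hit [68/3,70/3] leaf, test {P0@t=68/3}
          N24 x:[23,71/3] y:[58/3,62/3] z:[23,29] -> miss, prune
        N11 x:[67/3,73/3] y:[41/3,46/3] z:[25,30] -> miss, prune
  N7 x:[29/3,52/3] y:[14,71/3] z:[-8,33] -> hit [14,52/3], descend [29, 30]
    N29 x:[12,52/3] y:[14,71/3] z:[13,33] -> hit [14,52/3], descend [21, 38]
      N21 x:[37/3,52/3] y:[58/3,71/3] z:[13,33] -> miss, prune
      N38 x:[12,49/3] y:[14,53/3] z:[13,22] -> hit [14,49/3], descend [1, 28]
        N1 x:[12,41/3] y:[14,44/3] z:[13,17] -> miss, prune
        N28 x:[43/3,49/3] y:[15,53/3] z:[18,22] -> miss, prune
    N30 x:[29/3,49/3] y:[55/3,71/3] z:[-8,12] -> miss, prune

Visited [0, 2, 6, 14, 10, 22, 4, 12, 24, 11, 7, 29, 21, 38, 1, 28, 30]. Tests: 17 box, 1 leaf. Nearest: P0.

== RESULT ==
17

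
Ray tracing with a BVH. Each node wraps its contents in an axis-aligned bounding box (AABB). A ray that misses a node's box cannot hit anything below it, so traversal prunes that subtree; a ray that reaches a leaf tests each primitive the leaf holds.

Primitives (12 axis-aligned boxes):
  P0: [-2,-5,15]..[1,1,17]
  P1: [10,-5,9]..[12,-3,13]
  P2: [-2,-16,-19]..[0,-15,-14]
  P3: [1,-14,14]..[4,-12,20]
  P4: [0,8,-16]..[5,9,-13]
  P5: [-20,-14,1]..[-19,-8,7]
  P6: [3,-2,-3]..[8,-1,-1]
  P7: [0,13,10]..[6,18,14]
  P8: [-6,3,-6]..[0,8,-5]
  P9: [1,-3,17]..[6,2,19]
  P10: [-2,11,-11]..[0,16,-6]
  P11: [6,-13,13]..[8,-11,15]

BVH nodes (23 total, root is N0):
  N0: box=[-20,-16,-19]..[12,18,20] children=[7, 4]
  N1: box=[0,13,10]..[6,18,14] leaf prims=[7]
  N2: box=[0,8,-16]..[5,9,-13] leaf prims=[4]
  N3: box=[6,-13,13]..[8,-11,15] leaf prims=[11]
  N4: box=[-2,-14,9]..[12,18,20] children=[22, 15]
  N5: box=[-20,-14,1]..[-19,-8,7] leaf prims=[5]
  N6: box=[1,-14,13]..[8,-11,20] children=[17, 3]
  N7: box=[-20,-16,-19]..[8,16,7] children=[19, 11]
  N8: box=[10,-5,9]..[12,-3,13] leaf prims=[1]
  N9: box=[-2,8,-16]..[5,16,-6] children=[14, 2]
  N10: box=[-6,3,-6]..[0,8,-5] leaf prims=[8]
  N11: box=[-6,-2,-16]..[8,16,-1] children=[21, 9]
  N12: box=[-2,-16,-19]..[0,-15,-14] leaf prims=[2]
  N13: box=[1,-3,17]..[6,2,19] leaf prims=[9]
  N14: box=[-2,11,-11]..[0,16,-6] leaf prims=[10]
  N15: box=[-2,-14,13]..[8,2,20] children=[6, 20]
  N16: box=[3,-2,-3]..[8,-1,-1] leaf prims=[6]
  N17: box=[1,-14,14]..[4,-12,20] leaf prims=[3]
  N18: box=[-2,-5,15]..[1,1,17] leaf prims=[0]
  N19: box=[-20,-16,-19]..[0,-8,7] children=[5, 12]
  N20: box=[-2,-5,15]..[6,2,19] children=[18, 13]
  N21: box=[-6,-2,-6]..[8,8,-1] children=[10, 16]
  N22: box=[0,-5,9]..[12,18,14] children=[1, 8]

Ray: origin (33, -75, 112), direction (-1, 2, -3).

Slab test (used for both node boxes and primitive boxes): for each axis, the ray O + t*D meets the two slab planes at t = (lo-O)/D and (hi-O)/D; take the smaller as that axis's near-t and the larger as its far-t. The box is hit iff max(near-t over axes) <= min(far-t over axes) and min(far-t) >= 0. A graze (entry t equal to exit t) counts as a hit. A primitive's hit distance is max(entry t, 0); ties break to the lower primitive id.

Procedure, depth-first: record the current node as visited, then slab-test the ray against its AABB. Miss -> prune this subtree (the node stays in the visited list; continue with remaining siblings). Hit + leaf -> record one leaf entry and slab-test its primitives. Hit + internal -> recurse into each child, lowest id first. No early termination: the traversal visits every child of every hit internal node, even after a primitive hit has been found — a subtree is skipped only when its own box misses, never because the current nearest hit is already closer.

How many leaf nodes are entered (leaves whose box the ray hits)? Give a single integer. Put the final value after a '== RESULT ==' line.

Traverse from the root:
N0 x:[21,53] y:[59/2,93/2] z:[92/3,131/3] -> hit [92/3,131/3], descend [4, 7]
  N4 x:[21,35] y:[61/2,93/2] z:[92/3,103/3] -> hit [92/3,103/3], descend [15, 22]
    N15 x:[25,35] y:[61/2,77/2] z:[92/3,33] -> hit [92/3,33], descend [6, 20]
      N6 x:[25,32] y:[61/2,32] z:[92/3,33] -> hit [92/3,32], descend [3, 17]
        N3 x:[25,27] y:[31,32] z:[97/3,33] -> miss, prune
        N17 x:[29,32] y:[61/2,63/2] z:[92/3,98/3] -> hit [92/3,63/2] leaf, test {P3@t=92/3}
      N20 x:[27,35] y:[35,77/2] z:[31,97/3] -> miss, prune
    N22 x:[21,33] y:[35,93/2] z:[98/3,103/3] -> miss, prune
  N7 x:[25,53] y:[59/2,91/2] z:[35,131/3] -> hit [35,131/3], descend [11, 19]
    N11 x:[25,39] y:[73/2,91/2] z:[113/3,128/3] -> hit [113/3,39], descend [9, 21]
      N9 x:[28,35] y:[83/2,91/2] z:[118/3,128/3] -> miss, prune
      N21 x:[25,39] y:[73/2,83/2] z:[113/3,118/3] -> hit [113/3,39], descend [10, 16]
        N10 x:[33,39] y:[39,83/2] z:[39,118/3] -> hit [39,39] leaf, test {P8@t=39}
        N16 x:[25,30] y:[73/2,37] z:[113/3,115/3] -> miss, prune
    N19 x:[33,53] y:[59/2,67/2] z:[35,131/3] -> miss, prune

order=[0, 4, 15, 6, 3, 17, 20, 22, 7, 11, 9, 21, 10, 16, 19]  |boxes|=15  |leaves|=2  hit=P3

== RESULT ==
2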